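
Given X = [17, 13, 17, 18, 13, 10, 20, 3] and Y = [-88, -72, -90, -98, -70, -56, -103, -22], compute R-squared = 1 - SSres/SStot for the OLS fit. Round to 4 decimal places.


After computing the OLS fit (b0=-7.7253, b1=-4.8396):
SSres = 18.6272, SStot = 4910.8750.
R^2 = 1 - 18.6272/4910.8750 = 0.9962.

0.9962


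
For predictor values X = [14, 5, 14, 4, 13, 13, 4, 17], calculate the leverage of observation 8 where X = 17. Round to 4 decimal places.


n = 8, xbar = 10.5000.
SXX = sum((xi - xbar)^2) = 194.0000.
h = 1/8 + (17 - 10.5000)^2 / 194.0000 = 0.3428.

0.3428


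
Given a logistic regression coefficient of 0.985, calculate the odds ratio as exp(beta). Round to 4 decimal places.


exp(0.985) = 2.6778.
So the odds ratio is 2.6778.

2.6778


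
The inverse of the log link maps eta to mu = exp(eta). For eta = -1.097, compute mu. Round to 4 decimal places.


The inverse log link gives:
mu = exp(-1.097) = 0.3339.

0.3339


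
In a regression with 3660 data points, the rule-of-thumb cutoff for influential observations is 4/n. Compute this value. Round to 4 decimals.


Using the rule of thumb:
Threshold = 4 / 3660 = 0.0011.

0.0011


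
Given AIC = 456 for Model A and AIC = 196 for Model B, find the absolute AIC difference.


Absolute difference = |456 - 196| = 260.
The model with lower AIC (B) is preferred.

260


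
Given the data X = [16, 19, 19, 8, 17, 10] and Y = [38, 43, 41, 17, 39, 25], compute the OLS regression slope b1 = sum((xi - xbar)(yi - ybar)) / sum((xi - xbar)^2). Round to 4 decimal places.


Calculate xbar = 14.8333, ybar = 33.8333.
S_xx = 110.8333, S_xy = 241.8333.
Using b1 = S_xy / S_xx = 241.8333 / 110.8333, we get b1 = 2.1820.

2.1820


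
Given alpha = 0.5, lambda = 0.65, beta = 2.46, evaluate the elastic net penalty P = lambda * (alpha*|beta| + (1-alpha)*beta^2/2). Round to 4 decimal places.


alpha * |beta| = 0.5 * 2.46 = 1.2300.
(1-alpha) * beta^2/2 = 0.5 * 6.0516/2 = 1.5129.
Total = 0.65 * (1.2300 + 1.5129) = 1.7829.

1.7829


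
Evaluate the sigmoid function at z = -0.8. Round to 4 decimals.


exp(0.8000) = 2.2255.
1 + exp(-z) = 3.2255.
sigmoid = 1/3.2255 = 0.3100.

0.3100


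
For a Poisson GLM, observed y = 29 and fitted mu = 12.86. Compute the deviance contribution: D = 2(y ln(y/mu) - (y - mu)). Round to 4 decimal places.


Compute y*ln(y/mu) = 29*ln(29/12.86) = 29*0.813174 = 23.582046.
y - mu = 16.14.
D = 2*(23.582046 - (16.14)) = 14.884092, which rounds to 14.8841.

14.8841


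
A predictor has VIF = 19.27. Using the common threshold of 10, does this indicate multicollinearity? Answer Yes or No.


Check: VIF = 19.27 vs threshold = 10.
Since 19.27 >= 10, the answer is Yes.

Yes


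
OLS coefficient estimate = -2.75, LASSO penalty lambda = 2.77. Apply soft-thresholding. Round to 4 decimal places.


Check: |-2.75| = 2.75 vs lambda = 2.77.
Since |beta| <= lambda, the coefficient is set to 0.
Soft-thresholded coefficient = 0.0000.

0.0000


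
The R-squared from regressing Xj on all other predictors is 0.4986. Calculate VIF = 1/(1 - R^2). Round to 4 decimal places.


Using VIF = 1/(1 - R^2_j):
1 - 0.4986 = 0.5014.
VIF = 1.9944.

1.9944


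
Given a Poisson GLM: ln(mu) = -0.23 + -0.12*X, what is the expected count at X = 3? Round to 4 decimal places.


Linear predictor: eta = -0.23 + (-0.12)(3) = -0.5900.
Expected count: mu = exp(-0.5900) = 0.5543.

0.5543


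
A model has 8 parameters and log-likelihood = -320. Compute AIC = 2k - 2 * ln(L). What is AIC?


AIC = 2*8 - 2*(-320).
= 16 + 640 = 656.

656


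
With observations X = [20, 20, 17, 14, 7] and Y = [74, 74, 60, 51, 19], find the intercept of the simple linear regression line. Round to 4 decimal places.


Compute b1 = 4.1826 from the OLS formula.
With xbar = 15.6000 and ybar = 55.6000, the intercept is:
b0 = 55.6000 - 4.1826 * 15.6000 = -9.6485.

-9.6485


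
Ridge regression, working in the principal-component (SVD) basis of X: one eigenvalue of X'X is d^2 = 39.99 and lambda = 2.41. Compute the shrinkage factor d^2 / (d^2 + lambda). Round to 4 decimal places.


Compute the denominator: 39.99 + 2.41 = 42.4000.
Shrinkage factor = 39.99 / 42.4000 = 0.9432.

0.9432


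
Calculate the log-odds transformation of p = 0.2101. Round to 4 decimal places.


1 - p = 0.7899.
p/(1-p) = 0.2660.
logit = ln(0.2660) = -1.3243.

-1.3243


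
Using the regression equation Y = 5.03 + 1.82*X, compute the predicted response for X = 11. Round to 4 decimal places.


Substitute X = 11 into the equation:
Y = 5.03 + 1.82 * 11 = 5.03 + 20.0200 = 25.0500.

25.0500


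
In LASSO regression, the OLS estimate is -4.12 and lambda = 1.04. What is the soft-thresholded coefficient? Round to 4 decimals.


Check: |-4.12| = 4.12 vs lambda = 1.04.
Since |beta| > lambda, coefficient = sign(beta)*(|beta| - lambda) = -3.0800.
Soft-thresholded coefficient = -3.0800.

-3.0800


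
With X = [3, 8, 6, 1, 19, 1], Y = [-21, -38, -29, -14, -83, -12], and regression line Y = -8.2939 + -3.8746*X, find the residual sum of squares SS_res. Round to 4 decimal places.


Compute predicted values, then residuals = yi - yhat_i.
Residuals: [-1.0823, 1.2907, 2.5415, -1.8315, -1.0887, 0.1685].
SSres = sum(residual^2) = 13.8646.

13.8646


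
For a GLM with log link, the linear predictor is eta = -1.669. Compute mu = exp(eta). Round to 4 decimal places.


mu = exp(eta) = exp(-1.669).
= 0.1884.

0.1884


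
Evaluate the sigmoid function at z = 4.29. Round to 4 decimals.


Compute exp(-4.2900) = 0.0137.
Sigmoid = 1 / (1 + 0.0137) = 1 / 1.0137 = 0.9865.

0.9865


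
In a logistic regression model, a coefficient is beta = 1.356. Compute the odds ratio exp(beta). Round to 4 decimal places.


The odds ratio is computed as:
OR = e^(1.356) = 3.8806.

3.8806


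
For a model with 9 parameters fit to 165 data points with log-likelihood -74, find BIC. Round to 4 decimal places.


ln(165) = 5.105945.
k * ln(n) = 9 * 5.105945 = 45.953505.
-2L = 148.
BIC = 45.953505 + 148 = 193.953505, which rounds to 193.9535.

193.9535


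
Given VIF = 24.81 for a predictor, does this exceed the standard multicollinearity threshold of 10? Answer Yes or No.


Check: VIF = 24.81 vs threshold = 10.
Since 24.81 >= 10, the answer is Yes.

Yes


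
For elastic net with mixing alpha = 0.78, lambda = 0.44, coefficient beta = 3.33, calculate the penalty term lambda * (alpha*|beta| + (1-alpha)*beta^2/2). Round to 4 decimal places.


Compute:
L1 = 0.78 * 3.33 = 2.5974.
L2 = 0.22 * 3.33^2 / 2 = 1.2198.
Penalty = 0.44 * (2.5974 + 1.2198) = 1.6796.

1.6796


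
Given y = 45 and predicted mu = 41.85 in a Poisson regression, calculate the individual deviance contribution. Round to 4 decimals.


y/mu = 45/41.85 = 1.075269 (approx.), and ln(45/41.85) = 0.072571.
y * ln(y/mu) = 45 * 0.072571 = 3.265695.
y - mu = 3.15.
D = 2 * (3.265695 - 3.15) = 0.231390, which rounds to 0.2314.

0.2314


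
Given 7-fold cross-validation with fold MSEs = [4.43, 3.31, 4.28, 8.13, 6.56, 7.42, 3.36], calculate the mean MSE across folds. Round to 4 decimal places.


Sum of fold MSEs = 37.4900.
Average = 37.4900 / 7 = 5.3557.

5.3557


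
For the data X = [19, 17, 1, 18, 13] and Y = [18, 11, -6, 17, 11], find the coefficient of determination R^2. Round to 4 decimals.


The fitted line is Y = -7.0730 + 1.2701*X.
SSres = 17.2117, SStot = 370.8000.
R^2 = 1 - SSres/SStot = 0.9536.

0.9536


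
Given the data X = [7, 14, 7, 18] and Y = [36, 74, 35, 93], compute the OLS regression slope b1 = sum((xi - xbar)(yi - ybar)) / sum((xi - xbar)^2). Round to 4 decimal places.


Calculate xbar = 11.5000, ybar = 59.5000.
S_xx = 89.0000, S_xy = 470.0000.
Using b1 = S_xy / S_xx = 470.0000 / 89.0000, we get b1 = 5.2809.

5.2809


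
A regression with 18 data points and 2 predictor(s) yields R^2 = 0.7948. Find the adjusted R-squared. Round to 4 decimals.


Using the formula:
(1 - 0.7948) = 0.2052.
Multiply by 17/15: 0.2052 * 17 = 3.4884, then 3.4884 / 15 = 0.2326.
Adj R^2 = 1 - 0.2326 = 0.7674.

0.7674


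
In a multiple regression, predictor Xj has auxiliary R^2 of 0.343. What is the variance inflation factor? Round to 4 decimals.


VIF = 1 / (1 - 0.343).
= 1 / 0.657 = 1.5221.

1.5221


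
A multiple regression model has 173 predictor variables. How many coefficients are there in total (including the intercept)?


Total coefficients = number of predictors + 1 (for the intercept).
= 173 + 1 = 174.

174


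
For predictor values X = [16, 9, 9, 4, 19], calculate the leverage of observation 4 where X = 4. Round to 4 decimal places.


Mean of X: xbar = 11.4000.
SXX = 145.2000.
For X = 4: h = 1/5 + (4 - 11.4000)^2/145.2000 = 0.5771.

0.5771


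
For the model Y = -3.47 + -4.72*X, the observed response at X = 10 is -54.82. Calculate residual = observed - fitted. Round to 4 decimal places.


Fitted value at X = 10 is yhat = -3.47 + -4.72*10 = -50.6700.
Residual = -54.82 - -50.6700 = -4.1500.

-4.1500


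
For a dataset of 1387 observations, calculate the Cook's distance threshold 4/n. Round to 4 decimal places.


The threshold is 4/n.
4/1387 = 0.0029.

0.0029


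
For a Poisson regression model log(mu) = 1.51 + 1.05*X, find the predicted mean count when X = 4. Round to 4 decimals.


eta = 1.51 + 1.05 * 4 = 5.7100.
mu = exp(5.7100) = 301.8711.

301.8711


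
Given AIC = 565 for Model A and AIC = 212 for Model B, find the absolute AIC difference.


Compute |565 - 212| = 353.
Model B has the smaller AIC.

353


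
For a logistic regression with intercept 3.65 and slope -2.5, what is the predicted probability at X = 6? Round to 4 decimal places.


z = 3.65 + -2.5 * 6 = -11.3500.
Sigmoid: P = 1 / (1 + exp(11.3500)) = 0.0000.

0.0000


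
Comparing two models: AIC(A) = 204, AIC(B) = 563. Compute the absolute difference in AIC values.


Absolute difference = |204 - 563| = 359.
The model with lower AIC (A) is preferred.

359


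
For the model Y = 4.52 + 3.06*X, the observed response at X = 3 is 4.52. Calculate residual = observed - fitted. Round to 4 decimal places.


Fitted value at X = 3 is yhat = 4.52 + 3.06*3 = 13.7000.
Residual = 4.52 - 13.7000 = -9.1800.

-9.1800


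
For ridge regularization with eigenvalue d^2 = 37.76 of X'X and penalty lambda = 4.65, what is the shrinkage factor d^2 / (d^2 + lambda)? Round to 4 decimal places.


Denominator = d^2 + lambda = 37.76 + 4.65 = 42.4100.
Shrinkage = 37.76 / 42.4100 = 0.8904.

0.8904


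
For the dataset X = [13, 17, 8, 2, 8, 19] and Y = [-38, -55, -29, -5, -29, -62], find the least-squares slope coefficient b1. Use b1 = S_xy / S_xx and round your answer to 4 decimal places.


First compute the means: xbar = 11.1667, ybar = -36.3333.
Then S_xx = sum((xi - xbar)^2) = 202.8333.
S_xy = sum((xi - xbar)(yi - ybar)) = -646.6667.
b1 = S_xy / S_xx = -646.6667 / 202.8333 = -3.1882.

-3.1882


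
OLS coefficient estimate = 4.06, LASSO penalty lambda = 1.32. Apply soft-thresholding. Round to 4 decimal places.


Absolute value: |4.06| = 4.06.
Compare to lambda = 1.32.
Since |beta| > lambda, coefficient = sign(beta)*(|beta| - lambda) = 2.7400.

2.7400


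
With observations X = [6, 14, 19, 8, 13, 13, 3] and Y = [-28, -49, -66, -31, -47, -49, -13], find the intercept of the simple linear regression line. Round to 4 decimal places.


First find the slope: b1 = -3.1893.
Means: xbar = 10.8571, ybar = -40.4286.
b0 = ybar - b1 * xbar = -40.4286 - -3.1893 * 10.8571 = -5.8019.

-5.8019


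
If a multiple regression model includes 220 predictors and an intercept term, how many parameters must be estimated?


Including the intercept, the model has 220 predictor coefficients + 1 intercept.
Total = 221.

221


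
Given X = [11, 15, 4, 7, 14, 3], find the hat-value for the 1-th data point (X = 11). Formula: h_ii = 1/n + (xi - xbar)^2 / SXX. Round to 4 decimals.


Mean of X: xbar = 9.0000.
SXX = 130.0000.
For X = 11: h = 1/6 + (11 - 9.0000)^2/130.0000 = 0.1974.

0.1974


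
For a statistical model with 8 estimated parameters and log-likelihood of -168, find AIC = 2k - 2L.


Compute:
2k = 2*8 = 16.
-2*loglik = -2*(-168) = 336.
AIC = 16 + 336 = 352.

352


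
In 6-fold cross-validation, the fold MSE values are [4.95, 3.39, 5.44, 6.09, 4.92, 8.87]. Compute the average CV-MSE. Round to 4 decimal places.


Add all fold MSEs: 33.6600.
Divide by k = 6: 33.6600/6 = 5.6100.

5.6100


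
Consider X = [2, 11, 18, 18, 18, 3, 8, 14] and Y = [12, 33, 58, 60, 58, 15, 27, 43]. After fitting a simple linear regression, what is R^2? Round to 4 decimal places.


Fit the OLS line: b0 = 4.6834, b1 = 2.9188.
SSres = 35.4708.
SStot = 2659.5000.
R^2 = 1 - 35.4708/2659.5000 = 0.9867.

0.9867


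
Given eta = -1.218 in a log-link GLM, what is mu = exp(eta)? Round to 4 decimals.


mu = exp(eta) = exp(-1.218).
= 0.2958.

0.2958


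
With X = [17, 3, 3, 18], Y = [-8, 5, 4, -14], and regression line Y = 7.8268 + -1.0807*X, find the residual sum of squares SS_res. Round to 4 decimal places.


Predicted values from Y = 7.8268 + -1.0807*X.
Residuals: [2.5451, 0.4153, -0.5847, -2.3742].
SSres = 12.6287.

12.6287


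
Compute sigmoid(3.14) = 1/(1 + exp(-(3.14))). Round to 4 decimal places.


First, exp(-3.1400) = 0.0433.
Then sigma(z) = 1/(1 + 0.0433) = 0.9585.

0.9585


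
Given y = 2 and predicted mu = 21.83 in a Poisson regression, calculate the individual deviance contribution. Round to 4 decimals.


Compute y*ln(y/mu) = 2*ln(2/21.83) = 2*-2.390138 = -4.780276.
y - mu = -19.83.
D = 2*(-4.780276 - (-19.83)) = 30.099448, which rounds to 30.0994.

30.0994


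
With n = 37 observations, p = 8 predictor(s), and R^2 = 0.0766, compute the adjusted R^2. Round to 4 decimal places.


Adjusted R^2 = 1 - (1 - R^2) * (n-1)/(n-p-1).
(1 - R^2) = 0.9234.
(n-1)/(n-p-1) = 36/28.
(1 - R^2) * (n-1) = 0.9234 * 36 = 33.2424.
Divide by (n-p-1): 33.2424 / 28 = 1.1872.
Adj R^2 = 1 - 1.1872 = -0.1872.

-0.1872


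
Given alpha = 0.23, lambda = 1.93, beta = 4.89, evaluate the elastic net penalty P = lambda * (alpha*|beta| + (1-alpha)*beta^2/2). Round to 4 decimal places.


L1 component = 0.23 * |4.89| = 1.1247.
L2 component = 0.77 * 4.89^2 / 2 = 9.2062.
Penalty = 1.93 * (1.1247 + 9.2062) = 1.93 * 10.3309 = 19.9386.

19.9386


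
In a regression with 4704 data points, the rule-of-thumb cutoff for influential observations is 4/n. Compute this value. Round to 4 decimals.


Using the rule of thumb:
Threshold = 4 / 4704 = 0.0009.

0.0009


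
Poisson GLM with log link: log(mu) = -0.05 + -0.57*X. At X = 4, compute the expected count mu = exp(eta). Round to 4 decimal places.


Linear predictor: eta = -0.05 + (-0.57)(4) = -2.3300.
Expected count: mu = exp(-2.3300) = 0.0973.

0.0973


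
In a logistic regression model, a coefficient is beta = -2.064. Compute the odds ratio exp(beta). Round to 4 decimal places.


The odds ratio is computed as:
OR = e^(-2.064) = 0.1269.

0.1269


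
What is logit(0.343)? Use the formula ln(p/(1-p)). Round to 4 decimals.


The odds are p/(1-p) = 0.343 / 0.657 = 0.5221.
logit(p) = ln(0.5221) = -0.6500.

-0.6500


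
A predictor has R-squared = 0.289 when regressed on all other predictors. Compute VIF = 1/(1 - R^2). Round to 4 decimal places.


Using VIF = 1/(1 - R^2_j):
1 - 0.289 = 0.711.
VIF = 1.4065.

1.4065


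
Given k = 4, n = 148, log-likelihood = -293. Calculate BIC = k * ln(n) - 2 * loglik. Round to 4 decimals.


Compute k*ln(n) = 4*ln(148) = 4*4.997212 = 19.988848.
Then -2*loglik = 586.
BIC = 19.988848 + 586 = 605.988848, which rounds to 605.9888.

605.9888


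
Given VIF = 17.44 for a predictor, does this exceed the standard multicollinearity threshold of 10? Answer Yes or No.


Compare VIF = 17.44 to the threshold of 10.
17.44 >= 10, so the answer is Yes.

Yes


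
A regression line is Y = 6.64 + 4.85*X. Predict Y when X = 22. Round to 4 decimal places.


Plug X = 22 into Y = 6.64 + 4.85*X:
Y = 6.64 + 106.7000 = 113.3400.

113.3400


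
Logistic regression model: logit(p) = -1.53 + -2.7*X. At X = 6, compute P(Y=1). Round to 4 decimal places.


Linear predictor: z = -1.53 + -2.7 * 6 = -17.7300.
P = 1/(1 + exp(17.7300)) = 1/(1 + 50123474.0382) = 0.0000.

0.0000


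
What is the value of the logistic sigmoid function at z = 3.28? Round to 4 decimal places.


Compute exp(-3.2800) = 0.0376.
Sigmoid = 1 / (1 + 0.0376) = 1 / 1.0376 = 0.9637.

0.9637


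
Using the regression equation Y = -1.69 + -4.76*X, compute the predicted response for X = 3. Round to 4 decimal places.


Substitute X = 3 into the equation:
Y = -1.69 + -4.76 * 3 = -1.69 + -14.2800 = -15.9700.

-15.9700


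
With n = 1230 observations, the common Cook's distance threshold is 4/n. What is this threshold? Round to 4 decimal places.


Using the rule of thumb:
Threshold = 4 / 1230 = 0.0033.

0.0033


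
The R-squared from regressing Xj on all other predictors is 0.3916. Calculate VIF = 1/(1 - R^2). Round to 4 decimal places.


Denominator: 1 - 0.3916 = 0.6084.
VIF = 1 / 0.6084 = 1.6437.

1.6437


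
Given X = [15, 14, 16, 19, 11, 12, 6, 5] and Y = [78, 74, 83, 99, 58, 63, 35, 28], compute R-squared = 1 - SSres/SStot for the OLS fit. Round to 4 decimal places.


The fitted line is Y = 3.7997 + 4.9755*X.
SSres = 3.9021, SStot = 4051.5000.
R^2 = 1 - SSres/SStot = 0.9990.

0.9990


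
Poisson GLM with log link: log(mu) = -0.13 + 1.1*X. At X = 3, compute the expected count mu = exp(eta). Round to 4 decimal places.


eta = -0.13 + 1.1 * 3 = 3.1700.
mu = exp(3.1700) = 23.8075.

23.8075


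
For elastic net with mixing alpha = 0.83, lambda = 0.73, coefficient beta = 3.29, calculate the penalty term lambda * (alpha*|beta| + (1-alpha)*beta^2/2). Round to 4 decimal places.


L1 component = 0.83 * |3.29| = 2.7307.
L2 component = 0.17 * 3.29^2 / 2 = 0.9200.
Penalty = 0.73 * (2.7307 + 0.9200) = 0.73 * 3.6507 = 2.6650.

2.6650


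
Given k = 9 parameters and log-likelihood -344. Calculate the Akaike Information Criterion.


AIC = 2k - 2*loglik = 2(9) - 2(-344).
= 18 + 688 = 706.

706


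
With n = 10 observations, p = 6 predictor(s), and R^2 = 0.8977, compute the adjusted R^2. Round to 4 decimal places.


Plug in: Adj R^2 = 1 - (1 - 0.8977) * 9/3.
= 1 - 0.1023 * 9/3
= 1 - 0.9207 / 3
= 1 - 0.3069 = 0.6931.

0.6931


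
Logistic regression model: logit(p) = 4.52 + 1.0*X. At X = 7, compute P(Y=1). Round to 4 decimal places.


Compute z = 4.52 + (1.0)(7) = 11.5200.
exp(-z) = 0.0000.
P = 1/(1 + 0.0000) = 1.0000.

1.0000


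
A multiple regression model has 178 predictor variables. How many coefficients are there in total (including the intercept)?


Including the intercept, the model has 178 predictor coefficients + 1 intercept.
Total = 179.

179


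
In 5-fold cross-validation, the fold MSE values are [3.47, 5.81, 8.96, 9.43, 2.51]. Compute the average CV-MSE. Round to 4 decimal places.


Sum of fold MSEs = 30.1800.
Average = 30.1800 / 5 = 6.0360.

6.0360


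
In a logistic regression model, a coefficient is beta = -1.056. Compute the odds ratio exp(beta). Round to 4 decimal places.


exp(-1.056) = 0.3478.
So the odds ratio is 0.3478.

0.3478


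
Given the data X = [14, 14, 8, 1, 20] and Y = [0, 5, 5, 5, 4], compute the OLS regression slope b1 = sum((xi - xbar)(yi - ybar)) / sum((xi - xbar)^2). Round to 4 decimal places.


Calculate xbar = 11.4000, ybar = 3.8000.
S_xx = 207.2000, S_xy = -21.6000.
Using b1 = S_xy / S_xx = -21.6000 / 207.2000, we get b1 = -0.1042.

-0.1042


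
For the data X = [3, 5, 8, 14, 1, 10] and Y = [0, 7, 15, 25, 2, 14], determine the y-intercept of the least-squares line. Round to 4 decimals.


First find the slope: b1 = 1.8853.
Means: xbar = 6.8333, ybar = 10.5000.
b0 = ybar - b1 * xbar = 10.5000 - 1.8853 * 6.8333 = -2.3832.

-2.3832


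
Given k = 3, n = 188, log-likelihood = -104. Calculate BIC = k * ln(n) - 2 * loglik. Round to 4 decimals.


ln(188) = 5.236442.
k * ln(n) = 3 * 5.236442 = 15.709326.
-2L = 208.
BIC = 15.709326 + 208 = 223.709326, which rounds to 223.7093.

223.7093


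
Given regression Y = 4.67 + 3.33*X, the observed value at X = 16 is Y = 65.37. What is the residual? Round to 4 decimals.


Compute yhat = 4.67 + (3.33)(16) = 57.9500.
Residual = actual - predicted = 65.37 - 57.9500 = 7.4200.

7.4200


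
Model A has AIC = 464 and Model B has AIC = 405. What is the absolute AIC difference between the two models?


Compute |464 - 405| = 59.
Model B has the smaller AIC.

59


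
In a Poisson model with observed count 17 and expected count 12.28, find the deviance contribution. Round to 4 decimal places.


y/mu = 17/12.28 = 1.384365 (approx.), and ln(17/12.28) = 0.325241.
y * ln(y/mu) = 17 * 0.325241 = 5.529097.
y - mu = 4.72.
D = 2 * (5.529097 - 4.72) = 1.618194, which rounds to 1.6182.

1.6182


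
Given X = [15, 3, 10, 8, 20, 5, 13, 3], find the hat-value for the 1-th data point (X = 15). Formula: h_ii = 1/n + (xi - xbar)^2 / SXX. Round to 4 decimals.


n = 8, xbar = 9.6250.
SXX = sum((xi - xbar)^2) = 259.8750.
h = 1/8 + (15 - 9.6250)^2 / 259.8750 = 0.2362.

0.2362


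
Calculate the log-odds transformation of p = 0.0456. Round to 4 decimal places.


The odds are p/(1-p) = 0.0456 / 0.9544 = 0.0478.
logit(p) = ln(0.0478) = -3.0412.

-3.0412


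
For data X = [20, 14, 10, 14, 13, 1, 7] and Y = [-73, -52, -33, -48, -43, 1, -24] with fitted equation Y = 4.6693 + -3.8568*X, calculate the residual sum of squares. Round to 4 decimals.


Compute predicted values, then residuals = yi - yhat_i.
Residuals: [-0.5333, -2.6741, 0.8987, 1.3259, 2.4691, 0.1875, -1.6717].
SSres = sum(residual^2) = 18.9271.

18.9271


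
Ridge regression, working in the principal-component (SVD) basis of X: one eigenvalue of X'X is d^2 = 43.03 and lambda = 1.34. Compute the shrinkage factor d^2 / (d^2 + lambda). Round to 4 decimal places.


Denominator = d^2 + lambda = 43.03 + 1.34 = 44.3700.
Shrinkage = 43.03 / 44.3700 = 0.9698.

0.9698


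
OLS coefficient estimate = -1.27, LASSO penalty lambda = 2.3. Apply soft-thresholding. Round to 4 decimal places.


|beta_OLS| = 1.27.
lambda = 2.3.
Since |beta| <= lambda, the coefficient is set to 0.
Result = 0.0000.

0.0000


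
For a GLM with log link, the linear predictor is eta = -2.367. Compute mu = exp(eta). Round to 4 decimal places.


mu = exp(eta) = exp(-2.367).
= 0.0938.

0.0938


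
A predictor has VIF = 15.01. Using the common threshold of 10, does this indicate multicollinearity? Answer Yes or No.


Check: VIF = 15.01 vs threshold = 10.
Since 15.01 >= 10, the answer is Yes.

Yes


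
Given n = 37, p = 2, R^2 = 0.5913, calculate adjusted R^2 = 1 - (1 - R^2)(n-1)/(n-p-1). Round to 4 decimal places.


Adjusted R^2 = 1 - (1 - R^2) * (n-1)/(n-p-1).
(1 - R^2) = 0.4087.
(n-1)/(n-p-1) = 36/34.
(1 - R^2) * (n-1) = 0.4087 * 36 = 14.7132.
Divide by (n-p-1): 14.7132 / 34 = 0.4327.
Adj R^2 = 1 - 0.4327 = 0.5673.

0.5673


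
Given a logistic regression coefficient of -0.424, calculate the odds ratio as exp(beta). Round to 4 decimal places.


exp(-0.424) = 0.6544.
So the odds ratio is 0.6544.

0.6544


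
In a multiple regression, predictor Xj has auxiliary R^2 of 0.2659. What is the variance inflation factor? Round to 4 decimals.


VIF = 1 / (1 - 0.2659).
= 1 / 0.7341 = 1.3622.

1.3622


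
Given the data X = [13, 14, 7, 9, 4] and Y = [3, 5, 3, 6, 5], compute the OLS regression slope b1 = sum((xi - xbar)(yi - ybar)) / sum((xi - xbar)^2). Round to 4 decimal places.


First compute the means: xbar = 9.4000, ybar = 4.4000.
Then S_xx = sum((xi - xbar)^2) = 69.2000.
S_xy = sum((xi - xbar)(yi - ybar)) = -2.8000.
b1 = S_xy / S_xx = -2.8000 / 69.2000 = -0.0405.

-0.0405


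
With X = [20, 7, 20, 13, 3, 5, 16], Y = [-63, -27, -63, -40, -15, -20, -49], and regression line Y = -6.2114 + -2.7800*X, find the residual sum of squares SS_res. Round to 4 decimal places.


Predicted values from Y = -6.2114 + -2.7800*X.
Residuals: [-1.1886, -1.3286, -1.1886, 2.3514, -0.4486, 0.1114, 1.6914].
SSres = 13.1943.

13.1943


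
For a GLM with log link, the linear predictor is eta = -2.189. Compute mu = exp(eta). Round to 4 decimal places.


Apply the inverse link:
mu = e^-2.189 = 0.1120.

0.1120


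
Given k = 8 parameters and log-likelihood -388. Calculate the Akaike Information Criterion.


AIC = 2k - 2*loglik = 2(8) - 2(-388).
= 16 + 776 = 792.

792


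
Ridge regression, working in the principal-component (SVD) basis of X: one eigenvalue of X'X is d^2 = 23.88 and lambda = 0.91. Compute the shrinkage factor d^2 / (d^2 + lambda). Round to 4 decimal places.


Compute the denominator: 23.88 + 0.91 = 24.7900.
Shrinkage factor = 23.88 / 24.7900 = 0.9633.

0.9633


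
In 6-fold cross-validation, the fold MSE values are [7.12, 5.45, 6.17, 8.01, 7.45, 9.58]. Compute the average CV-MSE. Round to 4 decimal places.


Add all fold MSEs: 43.7800.
Divide by k = 6: 43.7800/6 = 7.2967.

7.2967


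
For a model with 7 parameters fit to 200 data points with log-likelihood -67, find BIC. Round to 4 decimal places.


k * ln(n) = 7 * ln(200) = 7 * 5.298317 = 37.088219.
-2 * loglik = -2 * (-67) = 134.
BIC = 37.088219 + 134 = 171.088219, which rounds to 171.0882.

171.0882


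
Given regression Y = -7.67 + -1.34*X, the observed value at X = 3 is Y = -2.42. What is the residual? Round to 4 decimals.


Predicted = -7.67 + -1.34 * 3 = -11.6900.
Residual = -2.42 - -11.6900 = 9.2700.

9.2700


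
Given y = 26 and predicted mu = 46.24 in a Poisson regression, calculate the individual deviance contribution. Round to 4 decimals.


First: ln(26/46.24) = -0.575749.
Then: 26 * -0.575749 = -14.969474.
y - mu = 26 - 46.24 = -20.24.
D = 2(-14.969474 - -20.24) = 10.541052, which rounds to 10.5411.

10.5411


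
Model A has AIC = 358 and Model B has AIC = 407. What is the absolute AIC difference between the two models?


|AIC_A - AIC_B| = |358 - 407| = 49.
Model A is preferred (lower AIC).

49


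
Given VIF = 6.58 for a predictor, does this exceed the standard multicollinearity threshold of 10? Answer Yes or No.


Check: VIF = 6.58 vs threshold = 10.
Since 6.58 < 10, the answer is No.

No


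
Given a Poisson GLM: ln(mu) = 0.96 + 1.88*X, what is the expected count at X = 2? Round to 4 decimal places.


eta = 0.96 + 1.88 * 2 = 4.7200.
mu = exp(4.7200) = 112.1683.

112.1683


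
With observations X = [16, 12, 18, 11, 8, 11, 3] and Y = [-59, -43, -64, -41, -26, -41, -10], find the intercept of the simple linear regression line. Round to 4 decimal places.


First find the slope: b1 = -3.7093.
Means: xbar = 11.2857, ybar = -40.5714.
b0 = ybar - b1 * xbar = -40.5714 - -3.7093 * 11.2857 = 1.2907.

1.2907


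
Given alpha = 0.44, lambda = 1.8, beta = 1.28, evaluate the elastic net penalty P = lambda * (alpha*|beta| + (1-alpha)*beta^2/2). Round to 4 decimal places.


alpha * |beta| = 0.44 * 1.28 = 0.5632.
(1-alpha) * beta^2/2 = 0.56 * 1.6384/2 = 0.4588.
Total = 1.8 * (0.5632 + 0.4588) = 1.8395.

1.8395


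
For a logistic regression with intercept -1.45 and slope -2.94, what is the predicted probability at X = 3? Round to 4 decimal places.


Compute z = -1.45 + (-2.94)(3) = -10.2700.
exp(-z) = 28853.8872.
P = 1/(1 + 28853.8872) = 0.0000.

0.0000


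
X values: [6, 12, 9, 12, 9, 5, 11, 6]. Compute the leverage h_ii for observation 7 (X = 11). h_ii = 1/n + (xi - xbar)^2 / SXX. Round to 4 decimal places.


Compute xbar = 8.7500 with n = 8 observations.
SXX = 55.5000.
Leverage = 1/8 + (11 - 8.7500)^2/55.5000 = 0.2162.

0.2162


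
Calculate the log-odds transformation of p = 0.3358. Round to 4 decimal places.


1 - p = 0.6642.
p/(1-p) = 0.5056.
logit = ln(0.5056) = -0.6821.

-0.6821


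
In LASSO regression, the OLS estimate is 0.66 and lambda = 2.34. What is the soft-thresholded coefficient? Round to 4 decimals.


Check: |0.66| = 0.66 vs lambda = 2.34.
Since |beta| <= lambda, the coefficient is set to 0.
Soft-thresholded coefficient = 0.0000.

0.0000


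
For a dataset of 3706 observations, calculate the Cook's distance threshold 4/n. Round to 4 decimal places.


Using the rule of thumb:
Threshold = 4 / 3706 = 0.0011.

0.0011


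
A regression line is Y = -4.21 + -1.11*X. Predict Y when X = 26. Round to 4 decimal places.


Substitute X = 26 into the equation:
Y = -4.21 + -1.11 * 26 = -4.21 + -28.8600 = -33.0700.

-33.0700


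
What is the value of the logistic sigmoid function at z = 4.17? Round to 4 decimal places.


Compute exp(-4.1700) = 0.0155.
Sigmoid = 1 / (1 + 0.0155) = 1 / 1.0155 = 0.9848.

0.9848


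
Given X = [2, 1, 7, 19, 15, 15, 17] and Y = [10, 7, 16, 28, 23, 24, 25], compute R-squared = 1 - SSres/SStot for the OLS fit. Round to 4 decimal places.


After computing the OLS fit (b0=7.2137, b1=1.0856):
SSres = 4.4487, SStot = 392.0000.
R^2 = 1 - 4.4487/392.0000 = 0.9887.

0.9887


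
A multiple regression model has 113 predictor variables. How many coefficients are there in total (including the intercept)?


Total coefficients = number of predictors + 1 (for the intercept).
= 113 + 1 = 114.

114


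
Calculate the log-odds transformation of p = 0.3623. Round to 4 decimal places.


Compute the odds: 0.3623/0.6377 = 0.5681.
Take the natural log: ln(0.5681) = -0.5654.

-0.5654


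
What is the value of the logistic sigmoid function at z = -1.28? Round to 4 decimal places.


exp(1.2800) = 3.5966.
1 + exp(-z) = 4.5966.
sigmoid = 1/4.5966 = 0.2176.

0.2176


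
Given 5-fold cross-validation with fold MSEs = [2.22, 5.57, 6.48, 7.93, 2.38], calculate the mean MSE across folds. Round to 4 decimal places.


Total MSE across folds = 24.5800.
CV-MSE = 24.5800/5 = 4.9160.

4.9160


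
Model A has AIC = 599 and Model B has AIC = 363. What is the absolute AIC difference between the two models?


Absolute difference = |599 - 363| = 236.
The model with lower AIC (B) is preferred.

236


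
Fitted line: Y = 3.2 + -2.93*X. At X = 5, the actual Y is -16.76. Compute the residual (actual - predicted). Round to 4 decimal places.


Compute yhat = 3.2 + (-2.93)(5) = -11.4500.
Residual = actual - predicted = -16.76 - -11.4500 = -5.3100.

-5.3100


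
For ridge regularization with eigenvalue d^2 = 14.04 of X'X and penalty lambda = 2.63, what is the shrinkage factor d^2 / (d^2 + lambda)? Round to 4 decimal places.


Denominator = d^2 + lambda = 14.04 + 2.63 = 16.6700.
Shrinkage = 14.04 / 16.6700 = 0.8422.

0.8422


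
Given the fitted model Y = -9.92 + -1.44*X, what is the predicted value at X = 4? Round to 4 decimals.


Substitute X = 4 into the equation:
Y = -9.92 + -1.44 * 4 = -9.92 + -5.7600 = -15.6800.

-15.6800


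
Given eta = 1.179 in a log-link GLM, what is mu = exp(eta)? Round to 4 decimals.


The inverse log link gives:
mu = exp(1.179) = 3.2511.

3.2511


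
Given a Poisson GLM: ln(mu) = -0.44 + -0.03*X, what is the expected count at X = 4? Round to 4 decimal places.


Linear predictor: eta = -0.44 + (-0.03)(4) = -0.5600.
Expected count: mu = exp(-0.5600) = 0.5712.

0.5712


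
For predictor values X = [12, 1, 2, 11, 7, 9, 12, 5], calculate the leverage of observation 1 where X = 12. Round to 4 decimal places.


n = 8, xbar = 7.3750.
SXX = sum((xi - xbar)^2) = 133.8750.
h = 1/8 + (12 - 7.3750)^2 / 133.8750 = 0.2848.

0.2848


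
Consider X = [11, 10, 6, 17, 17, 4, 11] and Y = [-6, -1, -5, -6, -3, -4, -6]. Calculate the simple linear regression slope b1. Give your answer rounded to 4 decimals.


First compute the means: xbar = 10.8571, ybar = -4.4286.
Then S_xx = sum((xi - xbar)^2) = 146.8571.
S_xy = sum((xi - xbar)(yi - ybar)) = -4.4286.
b1 = S_xy / S_xx = -4.4286 / 146.8571 = -0.0302.

-0.0302


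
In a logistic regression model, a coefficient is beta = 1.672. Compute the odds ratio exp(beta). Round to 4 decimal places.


exp(1.672) = 5.3228.
So the odds ratio is 5.3228.

5.3228


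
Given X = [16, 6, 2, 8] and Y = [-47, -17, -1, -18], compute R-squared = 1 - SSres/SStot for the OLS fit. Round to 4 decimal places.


The fitted line is Y = 5.0962 + -3.2308*X.
SSres = 15.2115, SStot = 1100.7500.
R^2 = 1 - SSres/SStot = 0.9862.

0.9862


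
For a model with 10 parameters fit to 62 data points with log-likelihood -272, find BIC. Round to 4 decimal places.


k * ln(n) = 10 * ln(62) = 10 * 4.127134 = 41.271340.
-2 * loglik = -2 * (-272) = 544.
BIC = 41.271340 + 544 = 585.271340, which rounds to 585.2713.

585.2713


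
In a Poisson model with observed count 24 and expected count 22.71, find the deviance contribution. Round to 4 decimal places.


Compute y*ln(y/mu) = 24*ln(24/22.71) = 24*0.055248 = 1.325952.
y - mu = 1.29.
D = 2*(1.325952 - (1.29)) = 0.071904, which rounds to 0.0719.

0.0719


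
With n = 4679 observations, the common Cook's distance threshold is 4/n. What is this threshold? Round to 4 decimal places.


The threshold is 4/n.
4/4679 = 0.0009.

0.0009


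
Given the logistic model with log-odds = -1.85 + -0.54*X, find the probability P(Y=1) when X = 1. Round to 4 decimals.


z = -1.85 + -0.54 * 1 = -2.3900.
Sigmoid: P = 1 / (1 + exp(2.3900)) = 0.0839.

0.0839


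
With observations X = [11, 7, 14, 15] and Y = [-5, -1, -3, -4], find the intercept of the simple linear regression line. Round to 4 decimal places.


First find the slope: b1 = -0.2903.
Means: xbar = 11.7500, ybar = -3.2500.
b0 = ybar - b1 * xbar = -3.2500 - -0.2903 * 11.7500 = 0.1613.

0.1613


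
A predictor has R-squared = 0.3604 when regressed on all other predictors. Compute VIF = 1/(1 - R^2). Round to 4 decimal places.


Denominator: 1 - 0.3604 = 0.6396.
VIF = 1 / 0.6396 = 1.5635.

1.5635


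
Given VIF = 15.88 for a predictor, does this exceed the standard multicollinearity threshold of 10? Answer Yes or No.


The threshold is 10.
VIF = 15.88 is >= 10.
Multicollinearity indication: Yes.

Yes


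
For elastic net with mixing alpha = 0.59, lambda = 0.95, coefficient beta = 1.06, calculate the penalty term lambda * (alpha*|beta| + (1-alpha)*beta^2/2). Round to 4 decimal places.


L1 component = 0.59 * |1.06| = 0.6254.
L2 component = 0.41 * 1.06^2 / 2 = 0.2303.
Penalty = 0.95 * (0.6254 + 0.2303) = 0.95 * 0.8557 = 0.8130.

0.8130


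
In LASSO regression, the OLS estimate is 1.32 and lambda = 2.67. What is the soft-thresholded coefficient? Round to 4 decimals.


Absolute value: |1.32| = 1.32.
Compare to lambda = 2.67.
Since |beta| <= lambda, the coefficient is set to 0.

0.0000


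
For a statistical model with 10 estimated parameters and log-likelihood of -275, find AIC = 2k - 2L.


Compute:
2k = 2*10 = 20.
-2*loglik = -2*(-275) = 550.
AIC = 20 + 550 = 570.

570


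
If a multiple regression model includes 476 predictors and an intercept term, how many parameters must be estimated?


Total coefficients = number of predictors + 1 (for the intercept).
= 476 + 1 = 477.

477


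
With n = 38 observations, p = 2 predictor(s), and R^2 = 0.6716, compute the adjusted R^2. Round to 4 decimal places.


Using the formula:
(1 - 0.6716) = 0.3284.
Multiply by 37/35: 0.3284 * 37 = 12.1508, then 12.1508 / 35 = 0.3472.
Adj R^2 = 1 - 0.3472 = 0.6528.

0.6528


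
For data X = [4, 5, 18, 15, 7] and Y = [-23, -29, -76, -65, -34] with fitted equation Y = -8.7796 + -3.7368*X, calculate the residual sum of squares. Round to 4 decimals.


Compute predicted values, then residuals = yi - yhat_i.
Residuals: [0.7268, -1.5364, 0.0420, -0.1684, 0.9372].
SSres = sum(residual^2) = 3.7972.

3.7972


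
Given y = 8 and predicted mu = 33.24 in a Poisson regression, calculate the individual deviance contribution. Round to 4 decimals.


First: ln(8/33.24) = -1.424312.
Then: 8 * -1.424312 = -11.394496.
y - mu = 8 - 33.24 = -25.24.
D = 2(-11.394496 - -25.24) = 27.691008, which rounds to 27.6910.

27.6910


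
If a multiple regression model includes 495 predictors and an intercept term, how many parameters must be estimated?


Including the intercept, the model has 495 predictor coefficients + 1 intercept.
Total = 496.

496


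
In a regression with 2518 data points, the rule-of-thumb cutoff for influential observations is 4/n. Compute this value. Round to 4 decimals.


The threshold is 4/n.
4/2518 = 0.0016.

0.0016


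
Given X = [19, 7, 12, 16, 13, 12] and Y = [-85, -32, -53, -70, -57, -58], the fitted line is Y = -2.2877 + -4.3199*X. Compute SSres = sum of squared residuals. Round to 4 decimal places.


Compute predicted values, then residuals = yi - yhat_i.
Residuals: [-0.6342, 0.5270, 1.1265, 1.4061, 1.4464, -3.8735].
SSres = sum(residual^2) = 21.0221.

21.0221


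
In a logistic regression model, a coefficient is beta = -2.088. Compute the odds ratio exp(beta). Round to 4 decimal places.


exp(-2.088) = 0.1239.
So the odds ratio is 0.1239.

0.1239


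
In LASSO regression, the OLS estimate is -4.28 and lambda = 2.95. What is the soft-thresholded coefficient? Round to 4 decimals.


|beta_OLS| = 4.28.
lambda = 2.95.
Since |beta| > lambda, coefficient = sign(beta)*(|beta| - lambda) = -1.3300.
Result = -1.3300.

-1.3300


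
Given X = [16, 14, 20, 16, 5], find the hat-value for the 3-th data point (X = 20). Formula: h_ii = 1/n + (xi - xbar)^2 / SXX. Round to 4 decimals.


Mean of X: xbar = 14.2000.
SXX = 124.8000.
For X = 20: h = 1/5 + (20 - 14.2000)^2/124.8000 = 0.4696.

0.4696


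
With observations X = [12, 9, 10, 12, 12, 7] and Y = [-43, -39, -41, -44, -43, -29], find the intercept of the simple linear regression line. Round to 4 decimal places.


First find the slope: b1 = -2.5469.
Means: xbar = 10.3333, ybar = -39.8333.
b0 = ybar - b1 * xbar = -39.8333 - -2.5469 * 10.3333 = -13.5156.

-13.5156


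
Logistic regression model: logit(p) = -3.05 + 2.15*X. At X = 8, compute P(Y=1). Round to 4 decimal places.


z = -3.05 + 2.15 * 8 = 14.1500.
Sigmoid: P = 1 / (1 + exp(-14.1500)) = 1.0000.

1.0000


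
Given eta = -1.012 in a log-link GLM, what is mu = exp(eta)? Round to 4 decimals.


mu = exp(eta) = exp(-1.012).
= 0.3635.

0.3635


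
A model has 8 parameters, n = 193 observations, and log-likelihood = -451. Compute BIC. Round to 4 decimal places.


Compute k*ln(n) = 8*ln(193) = 8*5.262690 = 42.101520.
Then -2*loglik = 902.
BIC = 42.101520 + 902 = 944.101520, which rounds to 944.1015.

944.1015


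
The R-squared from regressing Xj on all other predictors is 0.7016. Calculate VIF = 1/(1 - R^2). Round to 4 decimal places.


Denominator: 1 - 0.7016 = 0.2984.
VIF = 1 / 0.2984 = 3.3512.

3.3512


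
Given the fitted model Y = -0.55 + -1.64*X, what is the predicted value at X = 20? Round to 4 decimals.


Substitute X = 20 into the equation:
Y = -0.55 + -1.64 * 20 = -0.55 + -32.8000 = -33.3500.

-33.3500


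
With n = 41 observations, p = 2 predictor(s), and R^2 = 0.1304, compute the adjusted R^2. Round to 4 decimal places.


Using the formula:
(1 - 0.1304) = 0.8696.
Multiply by 40/38: 0.8696 * 40 = 34.7840, then 34.7840 / 38 = 0.9154.
Adj R^2 = 1 - 0.9154 = 0.0846.

0.0846


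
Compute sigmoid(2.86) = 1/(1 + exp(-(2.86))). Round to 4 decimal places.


exp(-2.8600) = 0.0573.
1 + exp(-z) = 1.0573.
sigmoid = 1/1.0573 = 0.9458.

0.9458


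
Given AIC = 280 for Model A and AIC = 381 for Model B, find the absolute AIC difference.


Absolute difference = |280 - 381| = 101.
The model with lower AIC (A) is preferred.

101


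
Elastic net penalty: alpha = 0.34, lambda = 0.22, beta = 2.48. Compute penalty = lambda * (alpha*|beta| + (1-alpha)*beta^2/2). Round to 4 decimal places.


L1 component = 0.34 * |2.48| = 0.8432.
L2 component = 0.66 * 2.48^2 / 2 = 2.0296.
Penalty = 0.22 * (0.8432 + 2.0296) = 0.22 * 2.8728 = 0.6320.

0.6320


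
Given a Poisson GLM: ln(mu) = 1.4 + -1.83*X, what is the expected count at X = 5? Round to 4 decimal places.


Linear predictor: eta = 1.4 + (-1.83)(5) = -7.7500.
Expected count: mu = exp(-7.7500) = 0.0004.

0.0004
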